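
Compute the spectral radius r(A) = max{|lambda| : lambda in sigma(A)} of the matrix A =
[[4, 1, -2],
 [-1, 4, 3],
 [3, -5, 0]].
r(A) ≈ 4.6964

The eigenvalues of A are the roots of its characteristic polynomial. With M = A (coefficients from the trace, the sum of principal 2x2 minors, and det A):
  p(λ) = det(λ I - M) = λ^3 - 8λ^2 + 38λ - 83.
No integer candidate from the rational root theorem (±divisors of 83) is a root, so the roots are irrational. The cubic discriminant is Δ = -28883 < 0, so there is one real root and a complex-conjugate pair. p(3) = -14 and p(4) = 5 have opposite signs, so a root lies in (3, 4); Newton's method refines it to λ ≈ 3.7631. Dividing out (λ - (3.7631)) leaves approximately λ^2 - 4.2369λ + 22.0561. For λ^2 - 4.2369λ + 22.0561 the discriminant is -70.2734. It is negative, so the remaining roots are the complex-conjugate pair λ ≈ 2.1184 ± 4.1915i. Their product equals the constant term, so |λ|^2 ≈ 22.0561 and |λ| ≈ 4.6964.
Thus the eigenvalues (to 4 decimals) are 3.7631 (modulus 3.7631); 2.1184 ± 4.1915i (modulus 4.6964). The spectral radius is the largest modulus: r(A) ≈ 4.6964. (Cross-check: r(A) ≤ ||A||_2 ≈ 7.4692; equality holds whenever A is normal, though it can also hold for some non-normal A.)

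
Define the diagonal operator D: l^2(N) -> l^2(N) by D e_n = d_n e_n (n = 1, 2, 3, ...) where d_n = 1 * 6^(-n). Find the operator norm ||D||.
||D|| = 1/6 (attained at n = 1)

For D diagonal, ||D|| = sup_n |d_n|. The sequence d_n = 1 * 6^(-n) is positive and strictly decreasing (ratio 6^(-1) < 1), so the supremum is d_1 = 1/6. Hence ||D|| = 1/6.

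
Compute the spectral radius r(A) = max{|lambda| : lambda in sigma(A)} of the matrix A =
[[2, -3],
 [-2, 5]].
r(A) = (7 + sqrt(33))/2 ≈ 6.3723

The eigenvalues of A are the roots of its characteristic polynomial. With M = A (coefficients from the trace and determinant):
  p(λ) = det(λ I - M) = λ^2 - 7λ + 4.
For λ^2 - 7λ + 4 the discriminant is 33. It is nonnegative but not a perfect square, so the roots are real and irrational: λ = (7 ± sqrt(33))/2 ≈ 6.3723, 0.6277.
Thus the eigenvalues (to 4 decimals) are 6.3723 (modulus 6.3723); 0.6277 (modulus 0.6277). The spectral radius is the largest modulus: r(A) = (7 + sqrt(33))/2 ≈ 6.3723. (Cross-check: r(A) ≤ ||A||_2 ≈ 6.451; equality holds whenever A is normal, though it can also hold for some non-normal A.)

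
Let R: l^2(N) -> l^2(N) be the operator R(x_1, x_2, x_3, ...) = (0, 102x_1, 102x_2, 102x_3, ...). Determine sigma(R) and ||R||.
sigma(R) = closed disk {z in C : |z| ≤ 102}; ||R|| = 102

Note R = 102·U where U is the unit right shift (U x)_k = x_{k-1} (with x_0 := 0); so ||R|| = 102||U|| and sigma(R) = 102·sigma(U). ||R x||^2 = sum_{k≥1} |102x_k|^2 = 10404||x||^2, so ||R|| = 102 and sigma(R) ⊂ {|z| ≤ 102}. For any |lambda| < 102, the equation (R - lambda I) x = 0 forces x_1 = 0, then 102x_k = lambda x_{k+1} ⇒ x = 0, so R has no eigenvalues. But (R - lambda I) is not surjective for |lambda| < 102: solving (R - lambda I) x = e_1 would require x_n proportional to (lambda/102)^(-n), which is not in l^2. So every |lambda| < 102 lies in the residual spectrum. The boundary |lambda| = 102 is in the approximate point spectrum (the spectrum is closed). Hence sigma(R) is the closed disk of radius 102.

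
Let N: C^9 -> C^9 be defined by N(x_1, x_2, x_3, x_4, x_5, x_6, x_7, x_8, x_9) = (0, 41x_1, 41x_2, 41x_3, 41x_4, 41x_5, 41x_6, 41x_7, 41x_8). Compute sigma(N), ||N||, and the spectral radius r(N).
sigma(N) = {0}; ||N|| = 41; r(N) = 0. (N is nilpotent with N^9 = 0.)

On C^9, N is a strictly lower-triangular matrix with 41 on the subdiagonal and zeros elsewhere, so its characteristic polynomial is lambda^9 and every eigenvalue is 0: sigma(N) = {0}. For the operator norm, N e_i = 41e_{i+1} for i = 1, ..., 8 and N e_9 = 0, so the singular values of N are 41 (with multiplicity 8) and 0; hence ||N|| = 41. The spectral radius r(N) = max|lambda| = 0. Note ||N|| > r(N) — characteristic of non-normal nilpotent operators. Indeed N^9 = 0.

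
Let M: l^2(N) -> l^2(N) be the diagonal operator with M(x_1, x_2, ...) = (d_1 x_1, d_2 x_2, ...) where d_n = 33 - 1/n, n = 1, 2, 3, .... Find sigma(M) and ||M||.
sigma(M) = {33 - 1/n : n ≥ 1} ∪ {33}; ||M|| = 33

A bounded diagonal operator on l^2 with diagonal entries d_n has spectrum equal to the closure of {d_n : n ≥ 1}: every d_n is an eigenvalue (with eigenvector e_n), so {d_n} ⊂ sigma(M); the spectrum is closed, so its closure is too; and for lambda not in the closure, (M - lambda I) has bounded inverse (the diagonal entries 1/(d_n - lambda) are bounded). For our sequence d_n = 33 - 1/n, n = 1, 2, 3, ...:
  - {d_n} = {33 - 1/n : n ≥ 1}; the only limit point is 33
  - closure = {33 - 1/n : n ≥ 1} ∪ {33}
For the norm: a diagonal operator has ||M|| = sup_n |d_n|. Here d_n = 33 - 1/n increases monotonically from d_1 = 32 toward 33, with all terms in [32, 33); so sup_n |d_n| = 33 (the supremum is the limit, not attained). So ||M|| = 33.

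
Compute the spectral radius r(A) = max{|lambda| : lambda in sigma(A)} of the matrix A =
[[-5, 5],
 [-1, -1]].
r(A) = sqrt(10) ≈ 3.1623

The eigenvalues of A are the roots of its characteristic polynomial. With M = A (coefficients from the trace and determinant):
  p(λ) = det(λ I - M) = λ^2 + 6λ + 10.
For λ^2 + 6λ + 10 the discriminant is -4. It is negative, so the roots are the complex-conjugate pair λ = -3 ± (sqrt(4)/2) i ≈ -3 ± 1i. For a conjugate pair the product of the roots equals the constant term, so |λ|^2 = 10 and |λ| = sqrt(10) ≈ 3.1623.
Thus the eigenvalues (to 4 decimals) are -3 ± 1i (modulus 3.1623). The spectral radius is the largest modulus: r(A) = sqrt(10) ≈ 3.1623. (Cross-check: r(A) ≤ ||A||_2 ≈ 7.0711; equality holds whenever A is normal, though it can also hold for some non-normal A.)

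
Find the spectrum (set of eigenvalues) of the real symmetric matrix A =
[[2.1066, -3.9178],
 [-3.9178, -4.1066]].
sigma(A) ≈ {-6, 4}

A is real symmetric, so its spectrum consists of real eigenvalues. Expanding the characteristic polynomial of the displayed matrix gives
  det(λ I - A) = p(λ) = λ^2 + (2)λ + (-24).
Solving p(λ) = 0 yields eigenvalues ≈ -6, 4. (A is shown rounded to 4 decimals, so these recover the underlying integer eigenvalues to within that precision.)
Verification: the trace of A = -2 equals the sum of eigenvalues -2, and det(A) ≈ -24.0001 matches the eigenvalue product -24.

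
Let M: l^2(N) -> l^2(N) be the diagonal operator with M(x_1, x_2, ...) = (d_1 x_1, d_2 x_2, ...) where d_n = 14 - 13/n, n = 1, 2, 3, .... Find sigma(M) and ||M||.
sigma(M) = {14 - 13/n : n ≥ 1} ∪ {14}; ||M|| = 14

A bounded diagonal operator on l^2 with diagonal entries d_n has spectrum equal to the closure of {d_n : n ≥ 1}: every d_n is an eigenvalue (with eigenvector e_n), so {d_n} ⊂ sigma(M); the spectrum is closed, so its closure is too; and for lambda not in the closure, (M - lambda I) has bounded inverse (the diagonal entries 1/(d_n - lambda) are bounded). For our sequence d_n = 14 - 13/n, n = 1, 2, 3, ...:
  - {d_n} = {14 - 13/n : n ≥ 1}; the only limit point is 14
  - closure = {14 - 13/n : n ≥ 1} ∪ {14}
For the norm: a diagonal operator has ||M|| = sup_n |d_n|. Here d_n = 14 - 13/n increases monotonically from d_1 = 1 toward 14, with all terms in [1, 14); so sup_n |d_n| = 14 (the supremum is the limit, not attained). So ||M|| = 14.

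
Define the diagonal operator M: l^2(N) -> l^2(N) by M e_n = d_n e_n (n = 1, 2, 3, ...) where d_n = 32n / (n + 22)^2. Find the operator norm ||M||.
||M|| = 4/11 (attained at n = 22)

For M diagonal, ||M|| = sup_n |d_n|. Treat f(x) = 32x / (x + 22)^2 for real x > 0. By the quotient rule, f'(x) = 32(22 - x)/(x + 22)^3, which is positive for x < 22 and negative for x > 22. So f has a unique maximum at x = 22, and since 22 is a positive integer, the supremum over n ≥ 1 is attained at n = 22: d_22 = 32·22/(22 + 22)^2 = 32·22/1936 = 4/11. Hence ||M|| = 4/11.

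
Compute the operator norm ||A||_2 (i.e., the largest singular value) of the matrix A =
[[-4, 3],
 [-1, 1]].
||A||_2 = sqrt((27 + sqrt(725))/2) ≈ 5.1926 (= sqrt(largest eigenvalue of A^T A))

||A||_2 = sigma_max(A) = sqrt(lambda_max(A^T A)). Form the symmetric matrix M = A^T A =
[[17, -13],
 [-13, 10]].
Its characteristic polynomial (trace, determinant of M give the coefficients) is
  p(λ) = det(λ I - M) = λ^2 - 27λ + 1.
For λ^2 - 27λ + 1 the discriminant is 725. It is nonnegative but not a perfect square, so the roots are real and irrational: λ = (27 ± sqrt(725))/2 ≈ 26.9629, 0.0371.
So the eigenvalues of A^T A are ≈ 0.0371, 26.9629 (all ≥ 0, as they must be for A^T A). The largest is λ_max = (27 + sqrt(725))/2 ≈ 26.9629, hence ||A||_2 = sqrt(λ_max) = sqrt((27 + sqrt(725))/2) ≈ 5.1926.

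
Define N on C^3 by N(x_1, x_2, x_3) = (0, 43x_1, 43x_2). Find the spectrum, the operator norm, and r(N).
sigma(N) = {0}; ||N|| = 43; r(N) = 0. (N is nilpotent with N^3 = 0.)

On C^3, N is a strictly lower-triangular matrix with 43 on the subdiagonal and zeros elsewhere, so its characteristic polynomial is lambda^3 and every eigenvalue is 0: sigma(N) = {0}. For the operator norm, N e_i = 43e_{i+1} for i = 1, ..., 2 and N e_3 = 0, so the singular values of N are 43 (with multiplicity 2) and 0; hence ||N|| = 43. The spectral radius r(N) = max|lambda| = 0. Note ||N|| > r(N) — characteristic of non-normal nilpotent operators. Indeed N^3 = 0.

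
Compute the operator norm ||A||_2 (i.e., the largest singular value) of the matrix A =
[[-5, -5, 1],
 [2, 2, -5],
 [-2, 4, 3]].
||A||_2 ≈ 8.2813 (= sqrt(largest eigenvalue of A^T A))

||A||_2 = sigma_max(A) = sqrt(lambda_max(A^T A)). Form the symmetric matrix M = A^T A =
[[33, 21, -21],
 [21, 45, -3],
 [-21, -3, 35]].
Its characteristic polynomial (trace, sum of principal 2x2 minors, determinant of M give the coefficients) is
  p(λ) = det(λ I - M) = λ^3 - 113λ^2 + 3324λ - 19044.
No integer candidate from the rational root theorem (±divisors of 19044) is a root, so the roots are irrational. The cubic discriminant is Δ = 3227660208 > 0, so there are three distinct real roots. p(7) = -970 and p(8) = 828 have opposite signs, so a root lies in (7, 8); Newton's method refines it to λ ≈ 7.5269. p(36) = 828 and p(37) = -100 have opposite signs, so a root lies in (36, 37); Newton's method refines it to λ ≈ 36.8926. p(68) = -1092 and p(69) = 828 have opposite signs, so a root lies in (68, 69); Newton's method refines it to λ ≈ 68.5805. Check (Vieta): the three roots sum to 113, matching tr M = 113.
So the eigenvalues of A^T A are ≈ 7.5269, 36.8926, 68.5805 (all ≥ 0, as they must be for A^T A). The largest is λ_max ≈ 68.5805, hence ||A||_2 = sqrt(λ_max) ≈ 8.2813.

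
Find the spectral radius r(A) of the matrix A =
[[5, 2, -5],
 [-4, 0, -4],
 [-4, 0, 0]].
r(A) ≈ 7.26

The eigenvalues of A are the roots of its characteristic polynomial. With M = A (coefficients from the trace, the sum of principal 2x2 minors, and det A):
  p(λ) = det(λ I - M) = λ^3 - 5λ^2 - 12λ - 32.
No integer candidate from the rational root theorem (±divisors of 32) is a root, so the roots are irrational. The cubic discriminant is Δ = -67696 < 0, so there is one real root and a complex-conjugate pair. p(7) = -18 and p(8) = 64 have opposite signs, so a root lies in (7, 8); Newton's method refines it to λ ≈ 7.26. Dividing out (λ - (7.26)) leaves approximately λ^2 + 2.26λ + 4.4077. For λ^2 + 2.26λ + 4.4077 the discriminant is -12.5232. It is negative, so the remaining roots are the complex-conjugate pair λ ≈ -1.13 ± 1.7694i. Their product equals the constant term, so |λ|^2 ≈ 4.4077 and |λ| ≈ 2.0995.
Thus the eigenvalues (to 4 decimals) are 7.26 (modulus 7.26); -1.13 ± 1.7694i (modulus 2.0995). The spectral radius is the largest modulus: r(A) ≈ 7.26. (Cross-check: r(A) ≤ ||A||_2 ≈ 8; equality holds whenever A is normal, though it can also hold for some non-normal A.)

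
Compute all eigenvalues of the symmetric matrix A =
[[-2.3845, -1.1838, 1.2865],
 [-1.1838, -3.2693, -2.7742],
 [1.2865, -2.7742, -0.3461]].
sigma(A) ≈ {-5, -3, 2}

A is real symmetric, so its spectrum consists of real eigenvalues. Expanding the characteristic polynomial of the displayed matrix gives
  det(λ I - A) = p(λ) = λ^3 + (6)λ^2 + (-1)λ + (-30).
Solving p(λ) = 0 yields eigenvalues ≈ -5, -3, 2. (A is shown rounded to 4 decimals, so these recover the underlying integer eigenvalues to within that precision.)
Verification: the trace of A = -6 equals the sum of eigenvalues -6, and det(A) ≈ 29.9994 matches the eigenvalue product 30.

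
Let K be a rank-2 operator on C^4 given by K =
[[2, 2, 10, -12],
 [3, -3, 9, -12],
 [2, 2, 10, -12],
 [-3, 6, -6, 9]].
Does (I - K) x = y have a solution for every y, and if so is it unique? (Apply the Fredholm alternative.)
(I - K) is invertible (det(I - K) = -32 ≠ 0), so for every y in C^4 the equation (I - K) x = y has a unique solution.

K has rank 2 and factors as K = U V^T = u1 v1^T + u2 v2^T with u1 = (2, 3, 2, -3), v1 = (1, -2, 2, -3), u2 = (2, 1, 2, 0), v2 = (0, 3, 3, -3) (multiplying out reproduces the displayed K). The nonzero eigenvalues of U V^T coincide with those of the 2 x 2 matrix G = V^T U = [[v1·u1, v1·u2], [v2·u1, v2·u2]] = [[9, 4], [24, 9]], and by the Sylvester determinant identity det(I_4 - U V^T) = det(I_2 - V^T U) = det([[-8, -4], [-24, -8]]) = (-8)(-8) - (-4)(-24) = -32. (Direct check: I - K =
[[-1, -2, -10, 12],
 [-3, 4, -9, 12],
 [-2, -2, -9, 12],
 [3, -6, 6, -8]]
has determinant -32.) The finite-dimensional Fredholm alternative says: either (I - K) is invertible, or ker(I - K) ≠ {0} and then range(I - K) = ker((I - K)^*)^⊥, with dim ker(I - K) = dim ker((I - K)^*). Since det(I - K) ≠ 0, 1 is not an eigenvalue of K and ker(I - K) = {0}, so we are in the first case: for every y there is a unique x = (I - K)^(-1) y. (Explicitly, by the Woodbury identity, (I - U V^T)^(-1) = I + U (I_2 - G)^(-1) V^T.)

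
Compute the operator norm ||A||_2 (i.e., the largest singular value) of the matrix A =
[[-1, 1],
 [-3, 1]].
||A||_2 = sqrt((12 + sqrt(128))/2) ≈ 3.4142 (= sqrt(largest eigenvalue of A^T A))

||A||_2 = sigma_max(A) = sqrt(lambda_max(A^T A)). Form the symmetric matrix M = A^T A =
[[10, -4],
 [-4, 2]].
Its characteristic polynomial (trace, determinant of M give the coefficients) is
  p(λ) = det(λ I - M) = λ^2 - 12λ + 4.
For λ^2 - 12λ + 4 the discriminant is 128. It is nonnegative but not a perfect square, so the roots are real and irrational: λ = (12 ± sqrt(128))/2 ≈ 11.6569, 0.3431.
So the eigenvalues of A^T A are ≈ 0.3431, 11.6569 (all ≥ 0, as they must be for A^T A). The largest is λ_max = (12 + sqrt(128))/2 ≈ 11.6569, hence ||A||_2 = sqrt(λ_max) = sqrt((12 + sqrt(128))/2) ≈ 3.4142.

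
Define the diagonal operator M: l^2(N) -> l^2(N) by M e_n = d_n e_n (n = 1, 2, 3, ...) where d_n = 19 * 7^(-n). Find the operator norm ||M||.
||M|| = 19/7 (attained at n = 1)

For M diagonal, ||M|| = sup_n |d_n|. The sequence d_n = 19 * 7^(-n) is positive and strictly decreasing (ratio 7^(-1) < 1), so the supremum is d_1 = 19/7. Hence ||M|| = 19/7.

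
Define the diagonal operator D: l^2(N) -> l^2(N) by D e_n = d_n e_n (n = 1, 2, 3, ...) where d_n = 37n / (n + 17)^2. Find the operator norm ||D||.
||D|| = 37/68 (attained at n = 17)

For D diagonal, ||D|| = sup_n |d_n|. Treat f(x) = 37x / (x + 17)^2 for real x > 0. By the quotient rule, f'(x) = 37(17 - x)/(x + 17)^3, which is positive for x < 17 and negative for x > 17. So f has a unique maximum at x = 17, and since 17 is a positive integer, the supremum over n ≥ 1 is attained at n = 17: d_17 = 37·17/(17 + 17)^2 = 37·17/1156 = 37/68. Hence ||D|| = 37/68.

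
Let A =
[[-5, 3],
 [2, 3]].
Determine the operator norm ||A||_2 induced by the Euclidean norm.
||A||_2 = sqrt((47 + sqrt(445))/2) ≈ 5.835 (= sqrt(largest eigenvalue of A^T A))

||A||_2 = sigma_max(A) = sqrt(lambda_max(A^T A)). Form the symmetric matrix M = A^T A =
[[29, -9],
 [-9, 18]].
Its characteristic polynomial (trace, determinant of M give the coefficients) is
  p(λ) = det(λ I - M) = λ^2 - 47λ + 441.
For λ^2 - 47λ + 441 the discriminant is 445. It is nonnegative but not a perfect square, so the roots are real and irrational: λ = (47 ± sqrt(445))/2 ≈ 34.0475, 12.9525.
So the eigenvalues of A^T A are ≈ 12.9525, 34.0475 (all ≥ 0, as they must be for A^T A). The largest is λ_max = (47 + sqrt(445))/2 ≈ 34.0475, hence ||A||_2 = sqrt(λ_max) = sqrt((47 + sqrt(445))/2) ≈ 5.835.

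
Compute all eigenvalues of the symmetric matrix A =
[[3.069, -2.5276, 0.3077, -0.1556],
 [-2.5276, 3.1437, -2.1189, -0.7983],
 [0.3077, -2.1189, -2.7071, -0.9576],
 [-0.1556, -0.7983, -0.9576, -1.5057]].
sigma(A) ≈ {-4, -1, 1, 6}

A is real symmetric, so its spectrum consists of real eigenvalues. Expanding the characteristic polynomial of the displayed matrix gives
  det(λ I - A) = p(λ) = λ^4 + (-2)λ^3 + (-25)λ^2 + (2)λ + (24).
Solving p(λ) = 0 yields eigenvalues ≈ -4, -1, 1, 6. (A is shown rounded to 4 decimals, so these recover the underlying integer eigenvalues to within that precision.)
Verification: the trace of A = 2 equals the sum of eigenvalues 2, and det(A) ≈ 23.9993 matches the eigenvalue product 24.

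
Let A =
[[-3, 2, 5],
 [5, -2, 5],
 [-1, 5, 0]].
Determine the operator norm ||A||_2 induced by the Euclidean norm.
||A||_2 ≈ 7.7797 (= sqrt(largest eigenvalue of A^T A))

||A||_2 = sigma_max(A) = sqrt(lambda_max(A^T A)). Form the symmetric matrix M = A^T A =
[[35, -21, 10],
 [-21, 33, 0],
 [10, 0, 50]].
Its characteristic polynomial (trace, sum of principal 2x2 minors, determinant of M give the coefficients) is
  p(λ) = det(λ I - M) = λ^3 - 118λ^2 + 4014λ - 32400.
No integer candidate from the rational root theorem (±divisors of 32400) is a root, so the roots are irrational. The cubic discriminant is Δ = 602177328 > 0, so there are three distinct real roots. p(11) = -1193 and p(12) = 504 have opposite signs, so a root lies in (11, 12); Newton's method refines it to λ ≈ 11.6926. p(45) = 405 and p(46) = -108 have opposite signs, so a root lies in (45, 46); Newton's method refines it to λ ≈ 45.7833. p(60) = -360 and p(61) = 357 have opposite signs, so a root lies in (60, 61); Newton's method refines it to λ ≈ 60.5242. Check (Vieta): the three roots sum to 118, matching tr M = 118.
So the eigenvalues of A^T A are ≈ 11.6926, 45.7833, 60.5242 (all ≥ 0, as they must be for A^T A). The largest is λ_max ≈ 60.5242, hence ||A||_2 = sqrt(λ_max) ≈ 7.7797.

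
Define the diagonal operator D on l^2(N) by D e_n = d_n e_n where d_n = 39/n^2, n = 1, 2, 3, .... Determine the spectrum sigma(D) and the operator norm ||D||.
sigma(D) = {39/n^2 : n ≥ 1} ∪ {0}; ||D|| = 39

A bounded diagonal operator on l^2 with diagonal entries d_n has spectrum equal to the closure of {d_n : n ≥ 1}: every d_n is an eigenvalue (with eigenvector e_n), so {d_n} ⊂ sigma(D); the spectrum is closed, so its closure is too; and for lambda not in the closure, (D - lambda I) has bounded inverse (the diagonal entries 1/(d_n - lambda) are bounded). For our sequence d_n = 39/n^2, n = 1, 2, 3, ...:
  - {d_n} = {39/n^2 : n ≥ 1}; the only limit point is 0
  - closure = {39/n^2 : n ≥ 1} ∪ {0}
For the norm: a diagonal operator has ||D|| = sup_n |d_n|. Here d_n = 39/n^2 is positive and decreasing, so sup_n |d_n| = d_1 = 39. So ||D|| = 39.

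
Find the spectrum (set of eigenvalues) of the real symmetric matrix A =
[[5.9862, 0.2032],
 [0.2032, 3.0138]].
sigma(A) ≈ {3, 6}

A is real symmetric, so its spectrum consists of real eigenvalues. Expanding the characteristic polynomial of the displayed matrix gives
  det(λ I - A) = p(λ) = λ^2 + (-9)λ + (18).
Solving p(λ) = 0 yields eigenvalues ≈ 3, 6. (A is shown rounded to 4 decimals, so these recover the underlying integer eigenvalues to within that precision.)
Verification: the trace of A = 9 equals the sum of eigenvalues 9, and det(A) ≈ 17.9999 matches the eigenvalue product 18.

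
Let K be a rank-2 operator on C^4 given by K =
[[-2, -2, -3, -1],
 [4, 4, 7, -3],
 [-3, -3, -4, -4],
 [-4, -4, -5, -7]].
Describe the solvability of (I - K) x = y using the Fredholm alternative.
(I - K) is invertible (det(I - K) = -8 ≠ 0), so for every y in C^4 the equation (I - K) x = y has a unique solution.

K has rank 2 and factors as K = U V^T = u1 v1^T + u2 v2^T with u1 = (1, -3, 1, 1), v1 = (-2, -2, -3, -1), u2 = (0, 2, 1, 2), v2 = (-1, -1, -1, -3) (multiplying out reproduces the displayed K). The nonzero eigenvalues of U V^T coincide with those of the 2 x 2 matrix G = V^T U = [[v1·u1, v1·u2], [v2·u1, v2·u2]] = [[0, -9], [-2, -9]], and by the Sylvester determinant identity det(I_4 - U V^T) = det(I_2 - V^T U) = det([[1, 9], [2, 10]]) = (1)(10) - (9)(2) = -8. (Direct check: I - K =
[[3, 2, 3, 1],
 [-4, -3, -7, 3],
 [3, 3, 5, 4],
 [4, 4, 5, 8]]
has determinant -8.) The finite-dimensional Fredholm alternative says: either (I - K) is invertible, or ker(I - K) ≠ {0} and then range(I - K) = ker((I - K)^*)^⊥, with dim ker(I - K) = dim ker((I - K)^*). Since det(I - K) ≠ 0, 1 is not an eigenvalue of K and ker(I - K) = {0}, so we are in the first case: for every y there is a unique x = (I - K)^(-1) y. (Explicitly, by the Woodbury identity, (I - U V^T)^(-1) = I + U (I_2 - G)^(-1) V^T.)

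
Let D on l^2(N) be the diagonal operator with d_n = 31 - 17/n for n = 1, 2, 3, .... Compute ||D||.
||D|| = 31

For a diagonal operator on l^2 with entries d_n, ||D|| = sup_n |d_n|. Here d_1 = 14, d_2 = 45/2, ..., and d_n = 31 - 17/n increases monotonically toward 31. All terms lie in [14, 31), so |d_n| = d_n and the supremum is the limit 31, which is not attained by any individual d_n. Hence ||D|| = 31.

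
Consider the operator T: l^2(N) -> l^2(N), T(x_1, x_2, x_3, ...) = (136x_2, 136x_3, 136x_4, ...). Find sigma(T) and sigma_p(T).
sigma(T) = closed disk {z in C : |z| ≤ 136}; sigma_p(T) = open disk {z in C : |z| < 136}

Note T = 136·V where V is the unit left shift (V x)_k = x_{k+1}; so sigma(T) = 136·sigma(V) and ||T|| = 136||V||. ||T x||^2 = 18496sum_{k≥2} |x_k|^2 ≤ 18496||x||^2, with equality on {x : x_1 = 0}, so ||T|| = 136. For any lambda with |lambda| < 136, set r = lambda/136 (|r| < 1); the vector x = (1, r, r^2, ...) is in l^2 and satisfies T x = 136(r, r^2, ...) = lambda x, so lambda is an eigenvalue. On the boundary |lambda| = 136 the geometric series diverges, so no l^2 eigenvector exists, but these lambda lie in the approximate point spectrum. Hence sigma(T) is the closed disk of radius 136 and sigma_p(T) is the open disk.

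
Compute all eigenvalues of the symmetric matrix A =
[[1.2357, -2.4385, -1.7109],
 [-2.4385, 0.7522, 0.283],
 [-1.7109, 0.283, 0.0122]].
sigma(A) ≈ {-2, 0, 4}

A is real symmetric, so its spectrum consists of real eigenvalues. Expanding the characteristic polynomial of the displayed matrix gives
  det(λ I - A) = p(λ) = λ^3 + (-2)λ^2 + (-8)λ + (0).
Solving p(λ) = 0 yields eigenvalues ≈ -2, 0, 4. (A is shown rounded to 4 decimals, so these recover the underlying integer eigenvalues to within that precision.)
Verification: the trace of A = 2 equals the sum of eigenvalues 2, and det(A) ≈ -0.0006 matches the eigenvalue product 0.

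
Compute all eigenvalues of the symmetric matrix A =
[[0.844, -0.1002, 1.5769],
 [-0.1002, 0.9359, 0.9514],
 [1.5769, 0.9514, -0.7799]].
sigma(A) ≈ {-2, 1, 2}

A is real symmetric, so its spectrum consists of real eigenvalues. Expanding the characteristic polynomial of the displayed matrix gives
  det(λ I - A) = p(λ) = λ^3 + (-1)λ^2 + (-4)λ + (4).
Solving p(λ) = 0 yields eigenvalues ≈ -2, 1, 2. (A is shown rounded to 4 decimals, so these recover the underlying integer eigenvalues to within that precision.)
Verification: the trace of A = 1 equals the sum of eigenvalues 1, and det(A) ≈ -4.0000 matches the eigenvalue product -4.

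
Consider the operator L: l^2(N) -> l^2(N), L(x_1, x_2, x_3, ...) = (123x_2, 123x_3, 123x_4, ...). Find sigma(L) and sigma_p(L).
sigma(L) = closed disk {z in C : |z| ≤ 123}; sigma_p(L) = open disk {z in C : |z| < 123}

Note L = 123·V where V is the unit left shift (V x)_k = x_{k+1}; so sigma(L) = 123·sigma(V) and ||L|| = 123||V||. ||L x||^2 = 15129sum_{k≥2} |x_k|^2 ≤ 15129||x||^2, with equality on {x : x_1 = 0}, so ||L|| = 123. For any lambda with |lambda| < 123, set r = lambda/123 (|r| < 1); the vector x = (1, r, r^2, ...) is in l^2 and satisfies L x = 123(r, r^2, ...) = lambda x, so lambda is an eigenvalue. On the boundary |lambda| = 123 the geometric series diverges, so no l^2 eigenvector exists, but these lambda lie in the approximate point spectrum. Hence sigma(L) is the closed disk of radius 123 and sigma_p(L) is the open disk.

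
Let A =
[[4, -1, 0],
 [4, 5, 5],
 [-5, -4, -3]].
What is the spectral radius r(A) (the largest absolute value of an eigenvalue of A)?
r(A) ≈ 3.8114

The eigenvalues of A are the roots of its characteristic polynomial. With M = A (coefficients from the trace, the sum of principal 2x2 minors, and det A):
  p(λ) = det(λ I - M) = λ^3 - 6λ^2 + 17λ - 33.
No integer candidate from the rational root theorem (±divisors of 33) is a root, so the roots are irrational. The cubic discriminant is Δ = -6575 < 0, so there is one real root and a complex-conjugate pair. p(3) = -9 and p(4) = 3 have opposite signs, so a root lies in (3, 4); Newton's method refines it to λ ≈ 3.8114. Dividing out (λ - (3.8114)) leaves approximately λ^2 - 2.1886λ + 8.6583. For λ^2 - 2.1886λ + 8.6583 the discriminant is -29.8431. It is negative, so the remaining roots are the complex-conjugate pair λ ≈ 1.0943 ± 2.7314i. Their product equals the constant term, so |λ|^2 ≈ 8.6583 and |λ| ≈ 2.9425.
Thus the eigenvalues (to 4 decimals) are 3.8114 (modulus 3.8114); 1.0943 ± 2.7314i (modulus 2.9425). The spectral radius is the largest modulus: r(A) ≈ 3.8114. (Cross-check: r(A) ≤ ||A||_2 ≈ 10.8218; equality holds whenever A is normal, though it can also hold for some non-normal A.)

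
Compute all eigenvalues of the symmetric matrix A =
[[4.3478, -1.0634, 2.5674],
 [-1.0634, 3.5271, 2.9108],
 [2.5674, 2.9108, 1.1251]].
sigma(A) ≈ {-2, 5, 6}

A is real symmetric, so its spectrum consists of real eigenvalues. Expanding the characteristic polynomial of the displayed matrix gives
  det(λ I - A) = p(λ) = λ^3 + (-9)λ^2 + (8)λ + (60).
Solving p(λ) = 0 yields eigenvalues ≈ -2, 5, 6. (A is shown rounded to 4 decimals, so these recover the underlying integer eigenvalues to within that precision.)
Verification: the trace of A = 9 equals the sum of eigenvalues 9, and det(A) ≈ -59.9996 matches the eigenvalue product -60.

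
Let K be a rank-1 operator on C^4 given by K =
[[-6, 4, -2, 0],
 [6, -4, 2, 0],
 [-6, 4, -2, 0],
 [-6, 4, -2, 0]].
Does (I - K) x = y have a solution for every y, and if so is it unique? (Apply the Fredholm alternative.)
(I - K) is invertible (det(I - K) = 13 ≠ 0), so for every y in C^4 the equation (I - K) x = y has a unique solution.

K has rank 1, so it is an outer product K = u v^T: every row of K is a multiple of one row vector. Reading off the entries, u = (-2, 2, -2, -2) and v = (3, -2, 1, 0) (row i of K equals u_i·v^T). A rank-one matrix u v^T satisfies K u = u (v·u) and kills the (3)-dimensional subspace v^⊥, so its characteristic polynomial is lambda^3 (lambda - v·u) with v·u = tr K = -12. Hence the eigenvalues of I - K are 1 (multiplicity 3) and 1 - (-12) = 13, so det(I - K) = 13. (Direct check: I - K =
[[7, -4, 2, 0],
 [-6, 5, -2, 0],
 [6, -4, 3, 0],
 [6, -4, 2, 1]]
has determinant 13.) The finite-dimensional Fredholm alternative says: either (I - K) is invertible, or ker(I - K) ≠ {0} and then range(I - K) = ker((I - K)^*)^⊥, with dim ker(I - K) = dim ker((I - K)^*). Since det(I - K) ≠ 0, 1 is not an eigenvalue of K and ker(I - K) = {0}, so we are in the first case: for every y there is a unique x = (I - K)^(-1) y. Explicitly, by the Sherman–Morrison formula, (I - u v^T)^(-1) = I + u v^T/(1 - v·u), i.e. (I - K)^(-1) = I + K/(13).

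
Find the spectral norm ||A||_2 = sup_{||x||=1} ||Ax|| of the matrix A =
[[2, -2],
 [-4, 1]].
||A||_2 = sqrt((25 + sqrt(481))/2) ≈ 4.8442 (= sqrt(largest eigenvalue of A^T A))

||A||_2 = sigma_max(A) = sqrt(lambda_max(A^T A)). Form the symmetric matrix M = A^T A =
[[20, -8],
 [-8, 5]].
Its characteristic polynomial (trace, determinant of M give the coefficients) is
  p(λ) = det(λ I - M) = λ^2 - 25λ + 36.
For λ^2 - 25λ + 36 the discriminant is 481. It is nonnegative but not a perfect square, so the roots are real and irrational: λ = (25 ± sqrt(481))/2 ≈ 23.4659, 1.5341.
So the eigenvalues of A^T A are ≈ 1.5341, 23.4659 (all ≥ 0, as they must be for A^T A). The largest is λ_max = (25 + sqrt(481))/2 ≈ 23.4659, hence ||A||_2 = sqrt(λ_max) = sqrt((25 + sqrt(481))/2) ≈ 4.8442.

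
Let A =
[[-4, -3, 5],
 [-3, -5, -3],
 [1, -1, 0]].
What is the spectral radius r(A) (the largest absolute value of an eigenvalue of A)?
r(A) ≈ 7.5236

The eigenvalues of A are the roots of its characteristic polynomial. With M = A (coefficients from the trace, the sum of principal 2x2 minors, and det A):
  p(λ) = det(λ I - M) = λ^3 + 9λ^2 + 3λ - 61.
No integer candidate from the rational root theorem (±divisors of 61) is a root, so the roots are irrational. The cubic discriminant is Δ = 48384 > 0, so there are three distinct real roots. p(-8) = -21 and p(-7) = 16 have opposite signs, so a root lies in (-8, -7); Newton's method refines it to λ ≈ -7.5236. p(-4) = 7 and p(-3) = -16 have opposite signs, so a root lies in (-4, -3); Newton's method refines it to λ ≈ -3.6798. p(2) = -11 and p(3) = 56 have opposite signs, so a root lies in (2, 3); Newton's method refines it to λ ≈ 2.2034. Check (Vieta): the three roots sum to -9, matching tr M = -9.
Thus the eigenvalues (to 4 decimals) are -7.5236 (modulus 7.5236); -3.6798 (modulus 3.6798); 2.2034 (modulus 2.2034). The spectral radius is the largest modulus: r(A) ≈ 7.5236. (Cross-check: r(A) ≤ ||A||_2 ≈ 7.6813; equality holds whenever A is normal, though it can also hold for some non-normal A.)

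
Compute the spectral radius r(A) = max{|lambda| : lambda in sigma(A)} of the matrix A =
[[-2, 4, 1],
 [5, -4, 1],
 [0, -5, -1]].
r(A) ≈ 7.5375

The eigenvalues of A are the roots of its characteristic polynomial. With M = A (coefficients from the trace, the sum of principal 2x2 minors, and det A):
  p(λ) = det(λ I - M) = λ^3 + 7λ^2 - λ + 23.
No integer candidate from the rational root theorem (±divisors of 23) is a root, so the roots are irrational. The cubic discriminant is Δ = -48684 < 0, so there is one real root and a complex-conjugate pair. p(-8) = -33 and p(-7) = 30 have opposite signs, so a root lies in (-8, -7); Newton's method refines it to λ ≈ -7.5375. Dividing out (λ - (-7.5375)) leaves approximately λ^2 - 0.5375λ + 3.0514. For λ^2 - 0.5375λ + 3.0514 the discriminant is -11.9167. It is negative, so the remaining roots are the complex-conjugate pair λ ≈ 0.2688 ± 1.726i. Their product equals the constant term, so |λ|^2 ≈ 3.0514 and |λ| ≈ 1.7468.
Thus the eigenvalues (to 4 decimals) are -7.5375 (modulus 7.5375); 0.2688 ± 1.726i (modulus 1.7468). The spectral radius is the largest modulus: r(A) ≈ 7.5375. (Cross-check: r(A) ≤ ||A||_2 ≈ 8.6259; equality holds whenever A is normal, though it can also hold for some non-normal A.)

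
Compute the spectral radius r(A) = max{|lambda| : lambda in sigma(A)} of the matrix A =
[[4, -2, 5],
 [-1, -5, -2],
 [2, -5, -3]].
r(A) ≈ 7.2975

The eigenvalues of A are the roots of its characteristic polynomial. With M = A (coefficients from the trace, the sum of principal 2x2 minors, and det A):
  p(λ) = det(λ I - M) = λ^3 + 4λ^2 - 39λ - 109.
No integer candidate from the rational root theorem (±divisors of 109) is a root, so the roots are irrational. The cubic discriminant is Δ = 274801 > 0, so there are three distinct real roots. p(-8) = -53 and p(-7) = 17 have opposite signs, so a root lies in (-8, -7); Newton's method refines it to λ ≈ -7.2975. p(-3) = 17 and p(-2) = -23 have opposite signs, so a root lies in (-3, -2); Newton's method refines it to λ ≈ -2.553. p(5) = -79 and p(6) = 17 have opposite signs, so a root lies in (5, 6); Newton's method refines it to λ ≈ 5.8505. Check (Vieta): the three roots sum to -4, matching tr M = -4.
Thus the eigenvalues (to 4 decimals) are -7.2975 (modulus 7.2975); -2.553 (modulus 2.553); 5.8505 (modulus 5.8505). The spectral radius is the largest modulus: r(A) ≈ 7.2975. (Cross-check: r(A) ≤ ||A||_2 ≈ 7.955; equality holds whenever A is normal, though it can also hold for some non-normal A.)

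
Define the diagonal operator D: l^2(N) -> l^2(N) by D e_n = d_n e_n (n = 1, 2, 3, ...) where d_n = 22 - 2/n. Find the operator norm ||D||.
||D|| = 22

For a diagonal operator on l^2 with entries d_n, ||D|| = sup_n |d_n|. Here d_1 = 20, d_2 = 21, ..., and d_n = 22 - 2/n increases monotonically toward 22. All terms lie in [20, 22), so |d_n| = d_n and the supremum is the limit 22, which is not attained by any individual d_n. Hence ||D|| = 22.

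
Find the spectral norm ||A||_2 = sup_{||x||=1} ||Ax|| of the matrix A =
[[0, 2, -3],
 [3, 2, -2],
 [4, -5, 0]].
||A||_2 ≈ 6.6527 (= sqrt(largest eigenvalue of A^T A))

||A||_2 = sigma_max(A) = sqrt(lambda_max(A^T A)). Form the symmetric matrix M = A^T A =
[[25, -14, -6],
 [-14, 33, -10],
 [-6, -10, 13]].
Its characteristic polynomial (trace, sum of principal 2x2 minors, determinant of M give the coefficients) is
  p(λ) = det(λ I - M) = λ^3 - 71λ^2 + 1247λ - 2809.
No integer candidate from the rational root theorem (±divisors of 2809) is a root, so the roots are irrational. The cubic discriminant is Δ = 324492288 > 0, so there are three distinct real roots. p(2) = -591 and p(3) = 320 have opposite signs, so a root lies in (2, 3); Newton's method refines it to λ ≈ 2.6326. p(24) = 47 and p(25) = -384 have opposite signs, so a root lies in (24, 25); Newton's method refines it to λ ≈ 24.1086. p(44) = -213 and p(45) = 656 have opposite signs, so a root lies in (44, 45); Newton's method refines it to λ ≈ 44.2589. Check (Vieta): the three roots sum to 71, matching tr M = 71.
So the eigenvalues of A^T A are ≈ 2.6326, 24.1086, 44.2589 (all ≥ 0, as they must be for A^T A). The largest is λ_max ≈ 44.2589, hence ||A||_2 = sqrt(λ_max) ≈ 6.6527.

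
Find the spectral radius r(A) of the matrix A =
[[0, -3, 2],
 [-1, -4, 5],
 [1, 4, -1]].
r(A) ≈ 7.8643

The eigenvalues of A are the roots of its characteristic polynomial. With M = A (coefficients from the trace, the sum of principal 2x2 minors, and det A):
  p(λ) = det(λ I - M) = λ^3 + 5λ^2 - 21λ + 12.
No integer candidate from the rational root theorem (±divisors of 12) is a root, so the roots are irrational. The cubic discriminant is Δ = 15501 > 0, so there are three distinct real roots. p(-8) = -12 and p(-7) = 61 have opposite signs, so a root lies in (-8, -7); Newton's method refines it to λ ≈ -7.8643. p(0) = 12 and p(1) = -3 have opposite signs, so a root lies in (0, 1); Newton's method refines it to λ ≈ 0.7075. p(2) = -2 and p(3) = 21 have opposite signs, so a root lies in (2, 3); Newton's method refines it to λ ≈ 2.1569. Check (Vieta): the three roots sum to -5, matching tr M = -5.
Thus the eigenvalues (to 4 decimals) are -7.8643 (modulus 7.8643); 0.7075 (modulus 0.7075); 2.1569 (modulus 2.1569). The spectral radius is the largest modulus: r(A) ≈ 7.8643. (Cross-check: r(A) ≤ ||A||_2 ≈ 8.2172; equality holds whenever A is normal, though it can also hold for some non-normal A.)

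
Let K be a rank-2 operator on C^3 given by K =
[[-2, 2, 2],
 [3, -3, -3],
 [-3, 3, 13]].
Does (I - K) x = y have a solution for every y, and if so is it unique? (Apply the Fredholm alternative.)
(I - K) is invertible (det(I - K) = -57 ≠ 0), so for every y in C^3 the equation (I - K) x = y has a unique solution.

K has rank 2 and factors as K = U V^T = u1 v1^T + u2 v2^T with u1 = (2, -3, 3), v1 = (-1, 1, 3), u2 = (-2, 3, 2), v2 = (0, 0, 2) (multiplying out reproduces the displayed K). The nonzero eigenvalues of U V^T coincide with those of the 2 x 2 matrix G = V^T U = [[v1·u1, v1·u2], [v2·u1, v2·u2]] = [[4, 11], [6, 4]], and by the Sylvester determinant identity det(I_3 - U V^T) = det(I_2 - V^T U) = det([[-3, -11], [-6, -3]]) = (-3)(-3) - (-11)(-6) = -57. (Direct check: I - K =
[[3, -2, -2],
 [-3, 4, 3],
 [3, -3, -12]]
has determinant -57.) The finite-dimensional Fredholm alternative says: either (I - K) is invertible, or ker(I - K) ≠ {0} and then range(I - K) = ker((I - K)^*)^⊥, with dim ker(I - K) = dim ker((I - K)^*). Since det(I - K) ≠ 0, 1 is not an eigenvalue of K and ker(I - K) = {0}, so we are in the first case: for every y there is a unique x = (I - K)^(-1) y. (Explicitly, by the Woodbury identity, (I - U V^T)^(-1) = I + U (I_2 - G)^(-1) V^T.)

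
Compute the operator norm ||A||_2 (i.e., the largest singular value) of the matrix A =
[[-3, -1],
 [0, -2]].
||A||_2 = sqrt((14 + sqrt(52))/2) ≈ 3.2566 (= sqrt(largest eigenvalue of A^T A))

||A||_2 = sigma_max(A) = sqrt(lambda_max(A^T A)). Form the symmetric matrix M = A^T A =
[[9, 3],
 [3, 5]].
Its characteristic polynomial (trace, determinant of M give the coefficients) is
  p(λ) = det(λ I - M) = λ^2 - 14λ + 36.
For λ^2 - 14λ + 36 the discriminant is 52. It is nonnegative but not a perfect square, so the roots are real and irrational: λ = (14 ± sqrt(52))/2 ≈ 10.6056, 3.3944.
So the eigenvalues of A^T A are ≈ 3.3944, 10.6056 (all ≥ 0, as they must be for A^T A). The largest is λ_max = (14 + sqrt(52))/2 ≈ 10.6056, hence ||A||_2 = sqrt(λ_max) = sqrt((14 + sqrt(52))/2) ≈ 3.2566.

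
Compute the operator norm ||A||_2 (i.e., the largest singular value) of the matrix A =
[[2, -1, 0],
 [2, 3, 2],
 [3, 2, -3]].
||A||_2 ≈ 5.1671 (= sqrt(largest eigenvalue of A^T A))

||A||_2 = sigma_max(A) = sqrt(lambda_max(A^T A)). Form the symmetric matrix M = A^T A =
[[17, 10, -5],
 [10, 14, 0],
 [-5, 0, 13]].
Its characteristic polynomial (trace, sum of principal 2x2 minors, determinant of M give the coefficients) is
  p(λ) = det(λ I - M) = λ^3 - 44λ^2 + 516λ - 1444.
No integer candidate from the rational root theorem (±divisors of 1444) is a root, so the roots are irrational. The cubic discriminant is Δ = 7720144 > 0, so there are three distinct real roots. p(4) = -20 and p(5) = 161 have opposite signs, so a root lies in (4, 5); Newton's method refines it to λ ≈ 4.0957. p(13) = 25 and p(14) = -100 have opposite signs, so a root lies in (13, 14); Newton's method refines it to λ ≈ 13.2049. p(26) = -196 and p(27) = 95 have opposite signs, so a root lies in (26, 27); Newton's method refines it to λ ≈ 26.6993. Check (Vieta): the three roots sum to 44, matching tr M = 44.
So the eigenvalues of A^T A are ≈ 4.0957, 13.2049, 26.6993 (all ≥ 0, as they must be for A^T A). The largest is λ_max ≈ 26.6993, hence ||A||_2 = sqrt(λ_max) ≈ 5.1671.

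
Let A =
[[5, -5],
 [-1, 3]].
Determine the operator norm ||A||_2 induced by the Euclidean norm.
||A||_2 = sqrt((60 + sqrt(3200))/2) ≈ 7.6344 (= sqrt(largest eigenvalue of A^T A))

||A||_2 = sigma_max(A) = sqrt(lambda_max(A^T A)). Form the symmetric matrix M = A^T A =
[[26, -28],
 [-28, 34]].
Its characteristic polynomial (trace, determinant of M give the coefficients) is
  p(λ) = det(λ I - M) = λ^2 - 60λ + 100.
For λ^2 - 60λ + 100 the discriminant is 3200. It is nonnegative but not a perfect square, so the roots are real and irrational: λ = (60 ± sqrt(3200))/2 ≈ 58.2843, 1.7157.
So the eigenvalues of A^T A are ≈ 1.7157, 58.2843 (all ≥ 0, as they must be for A^T A). The largest is λ_max = (60 + sqrt(3200))/2 ≈ 58.2843, hence ||A||_2 = sqrt(λ_max) = sqrt((60 + sqrt(3200))/2) ≈ 7.6344.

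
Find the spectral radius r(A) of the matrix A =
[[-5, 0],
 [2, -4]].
r(A) = 5

The eigenvalues of A are the roots of its characteristic polynomial. With M = A (coefficients from the trace and determinant):
  p(λ) = det(λ I - M) = λ^2 + 9λ + 20.
For λ^2 + 9λ + 20 the discriminant is 1. It is a perfect square (1^2), so the roots are rational: λ = (-9 ± 1)/2 = -4, -5.
Thus the eigenvalues (to 4 decimals) are -4 (modulus 4); -5 (modulus 5). The spectral radius is the largest modulus: r(A) = 5. (Cross-check: r(A) ≤ ||A||_2 ≈ 5.7278; equality holds whenever A is normal, though it can also hold for some non-normal A.)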